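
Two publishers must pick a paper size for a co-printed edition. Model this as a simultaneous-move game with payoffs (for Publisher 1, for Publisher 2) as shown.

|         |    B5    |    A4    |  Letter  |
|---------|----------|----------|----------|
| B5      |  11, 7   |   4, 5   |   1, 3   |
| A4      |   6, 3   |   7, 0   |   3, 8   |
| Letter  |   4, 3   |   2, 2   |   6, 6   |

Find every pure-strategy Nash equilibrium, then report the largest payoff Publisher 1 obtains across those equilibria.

Both B5 is a pure NE (Publisher 1: 11 ≥ 6; Publisher 2: 7 ≥ 5). Publisher 1 gets 11.
Both Letter is a pure NE (Publisher 1: 6 ≥ 3; Publisher 2: 6 ≥ 3). Publisher 1 gets 6.
Every other cell has a profitable deviation for at least one player. Highest of {11, 6} is 11.

11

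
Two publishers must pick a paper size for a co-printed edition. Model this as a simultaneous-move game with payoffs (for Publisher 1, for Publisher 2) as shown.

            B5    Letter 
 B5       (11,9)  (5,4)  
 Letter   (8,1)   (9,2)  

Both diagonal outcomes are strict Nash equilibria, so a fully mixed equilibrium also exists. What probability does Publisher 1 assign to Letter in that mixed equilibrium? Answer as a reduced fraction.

5/6

Publisher 1's mix p on B5 must make Publisher 2 indifferent between B5 and Letter.
Publisher 2's payoff from B5: 9p + 1(1−p). From Letter: 4p + 2(1−p).
Set equal: 5p = 1(1−p) → p = 1/6.
Probability on Letter is 1 − 1/6 = 5/6.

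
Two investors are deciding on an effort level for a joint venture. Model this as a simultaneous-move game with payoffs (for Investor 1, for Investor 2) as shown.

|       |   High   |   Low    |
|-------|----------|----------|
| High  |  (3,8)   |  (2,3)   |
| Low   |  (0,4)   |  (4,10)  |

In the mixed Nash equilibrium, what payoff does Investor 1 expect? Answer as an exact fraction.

12/5

Investor 2 mixes with probability q on High, chosen so Investor 1 is indifferent: 3q + 2(1−q) = 0q + 4(1−q) gives q = 2/5.
Investor 1's expected payoff (from either row, since indifferent) is 3·2/5 + 2·3/5 = 12/5.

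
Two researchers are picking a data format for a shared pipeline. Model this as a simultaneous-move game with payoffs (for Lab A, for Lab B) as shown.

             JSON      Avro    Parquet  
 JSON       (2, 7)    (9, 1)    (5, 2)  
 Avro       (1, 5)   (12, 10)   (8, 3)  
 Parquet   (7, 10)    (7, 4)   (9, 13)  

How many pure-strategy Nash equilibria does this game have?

Both Avro: Lab A gets 12 (best alternative 9); Lab B gets 10 (best alternative 5). Neither deviates — NE.
Both Parquet: Lab A gets 9 (best alternative 8); Lab B gets 13 (best alternative 10). Neither deviates — NE.
Both JSON is not a NE: Lab A would switch to Parquet (7 > 2).
No other cell survives both best-response checks, so there are 2 pure NE.

2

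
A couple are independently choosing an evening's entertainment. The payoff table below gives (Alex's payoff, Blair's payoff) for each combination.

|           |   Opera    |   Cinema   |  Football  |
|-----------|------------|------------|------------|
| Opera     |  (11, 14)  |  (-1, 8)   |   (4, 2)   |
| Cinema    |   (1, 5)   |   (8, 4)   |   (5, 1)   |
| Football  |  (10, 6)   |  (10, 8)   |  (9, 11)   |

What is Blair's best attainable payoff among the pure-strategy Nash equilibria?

Both Opera is a pure NE (Alex: 11 ≥ 10; Blair: 14 ≥ 8). Blair gets 14.
Both Football is a pure NE (Alex: 9 ≥ 5; Blair: 11 ≥ 8). Blair gets 11.
Every other cell has a profitable deviation for at least one player. Highest of {14, 11} is 14.

14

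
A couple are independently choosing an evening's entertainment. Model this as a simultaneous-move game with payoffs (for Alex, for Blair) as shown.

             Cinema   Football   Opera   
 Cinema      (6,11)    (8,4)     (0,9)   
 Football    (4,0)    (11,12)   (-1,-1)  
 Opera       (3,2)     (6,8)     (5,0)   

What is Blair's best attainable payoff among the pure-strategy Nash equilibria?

12

Both Cinema is a pure NE (Alex: 6 ≥ 4; Blair: 11 ≥ 9). Blair gets 11.
Both Football is a pure NE (Alex: 11 ≥ 8; Blair: 12 ≥ 0). Blair gets 12.
Every other cell has a profitable deviation for at least one player. Highest of {11, 12} is 12.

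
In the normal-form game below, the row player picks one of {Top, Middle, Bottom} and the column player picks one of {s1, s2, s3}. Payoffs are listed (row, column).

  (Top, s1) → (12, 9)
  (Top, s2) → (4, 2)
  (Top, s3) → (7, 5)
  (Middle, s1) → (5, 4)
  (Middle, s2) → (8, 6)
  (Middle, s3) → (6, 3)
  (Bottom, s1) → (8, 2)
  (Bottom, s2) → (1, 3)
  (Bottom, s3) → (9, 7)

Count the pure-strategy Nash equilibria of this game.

3

(Top, s1): the row player gets 12 (best alternative 8); the column player gets 9 (best alternative 5). Neither deviates — NE.
(Middle, s2): the row player gets 8 (best alternative 4); the column player gets 6 (best alternative 4). Neither deviates — NE.
(Bottom, s3): the row player gets 9 (best alternative 7); the column player gets 7 (best alternative 3). Neither deviates — NE.
(Top, s2) is not a NE: the row player would switch to Middle (8 > 4).
No other cell survives both best-response checks, so there are 3 pure NE.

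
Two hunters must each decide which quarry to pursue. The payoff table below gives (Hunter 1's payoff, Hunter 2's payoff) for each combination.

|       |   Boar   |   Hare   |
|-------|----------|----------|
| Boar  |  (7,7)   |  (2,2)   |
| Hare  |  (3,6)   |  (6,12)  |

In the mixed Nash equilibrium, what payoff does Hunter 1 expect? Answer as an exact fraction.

Hunter 2 mixes with probability q on Boar, chosen so Hunter 1 is indifferent: 7q + 2(1−q) = 3q + 6(1−q) gives q = 1/2.
Hunter 1's expected payoff (from either row, since indifferent) is 7·1/2 + 2·1/2 = 9/2.

9/2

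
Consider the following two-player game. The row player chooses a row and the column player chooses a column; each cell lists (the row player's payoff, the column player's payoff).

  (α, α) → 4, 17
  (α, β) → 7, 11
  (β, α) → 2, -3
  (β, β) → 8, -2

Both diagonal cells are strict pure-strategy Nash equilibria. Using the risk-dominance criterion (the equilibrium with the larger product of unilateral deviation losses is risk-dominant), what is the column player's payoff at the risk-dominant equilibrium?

At both α: the row player loses 4 − 2 = 2 by deviating; the column player loses 17 − 11 = 6. Product = 2·6 = 12.
At both β: the row player loses 8 − 7 = 1 by deviating; the column player loses -2 − (-3) = 1. Product = 1·1 = 1.
12 > 1, so both α is risk-dominant. The column player's payoff there is 17.

17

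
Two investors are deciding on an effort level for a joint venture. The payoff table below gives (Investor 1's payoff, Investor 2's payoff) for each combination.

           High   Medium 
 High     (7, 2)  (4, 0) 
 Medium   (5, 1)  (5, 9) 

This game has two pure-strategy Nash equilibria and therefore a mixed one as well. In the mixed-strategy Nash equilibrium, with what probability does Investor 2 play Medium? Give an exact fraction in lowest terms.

2/3

Investor 2's mix q on High must make Investor 1 indifferent between High and Medium.
Investor 1's payoff from High: 7q + 4(1−q). From Medium: 5q + 5(1−q).
Set equal: 2q = 1(1−q) → q = 1/3.
Probability on Medium is 1 − 1/3 = 2/3.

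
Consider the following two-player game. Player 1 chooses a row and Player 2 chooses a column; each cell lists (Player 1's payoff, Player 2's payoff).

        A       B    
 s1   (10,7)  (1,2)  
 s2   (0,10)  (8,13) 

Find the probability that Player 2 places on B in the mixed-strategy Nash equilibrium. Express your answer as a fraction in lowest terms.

Player 2's mix q on A must make Player 1 indifferent between s1 and s2.
Player 1's payoff from s1: 10q + 1(1−q). From s2: 0q + 8(1−q).
Set equal: 10q = 7(1−q) → q = 7/17.
Probability on B is 1 − 7/17 = 10/17.

10/17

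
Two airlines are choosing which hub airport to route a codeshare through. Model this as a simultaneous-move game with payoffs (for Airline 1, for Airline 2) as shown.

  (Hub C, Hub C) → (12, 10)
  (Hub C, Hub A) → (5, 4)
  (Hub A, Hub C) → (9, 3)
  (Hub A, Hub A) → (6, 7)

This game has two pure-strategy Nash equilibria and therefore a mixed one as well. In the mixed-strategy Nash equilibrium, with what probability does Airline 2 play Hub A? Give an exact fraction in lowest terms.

3/4

Airline 2's mix q on Hub C must make Airline 1 indifferent between Hub C and Hub A.
Airline 1's payoff from Hub C: 12q + 5(1−q). From Hub A: 9q + 6(1−q).
Set equal: 3q = 1(1−q) → q = 1/4.
Probability on Hub A is 1 − 1/4 = 3/4.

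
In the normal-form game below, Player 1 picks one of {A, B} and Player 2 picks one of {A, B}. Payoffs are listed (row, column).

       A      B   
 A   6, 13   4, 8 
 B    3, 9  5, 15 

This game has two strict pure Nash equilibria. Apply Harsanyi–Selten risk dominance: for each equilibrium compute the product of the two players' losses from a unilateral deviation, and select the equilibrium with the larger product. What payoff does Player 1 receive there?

6

At both A: Player 1 loses 6 − 3 = 3 by deviating; Player 2 loses 13 − 8 = 5. Product = 3·5 = 15.
At both B: Player 1 loses 5 − 4 = 1 by deviating; Player 2 loses 15 − 9 = 6. Product = 1·6 = 6.
15 > 6, so both A is risk-dominant. Player 1's payoff there is 6.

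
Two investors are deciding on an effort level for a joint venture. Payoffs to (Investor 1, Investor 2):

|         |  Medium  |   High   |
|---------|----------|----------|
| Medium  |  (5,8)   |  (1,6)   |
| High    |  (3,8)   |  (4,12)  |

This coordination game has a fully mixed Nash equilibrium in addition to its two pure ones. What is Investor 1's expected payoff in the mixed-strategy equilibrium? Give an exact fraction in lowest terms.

Investor 2 mixes with probability q on Medium, chosen so Investor 1 is indifferent: 5q + 1(1−q) = 3q + 4(1−q) gives q = 3/5.
Investor 1's expected payoff (from either row, since indifferent) is 5·3/5 + 1·2/5 = 17/5.

17/5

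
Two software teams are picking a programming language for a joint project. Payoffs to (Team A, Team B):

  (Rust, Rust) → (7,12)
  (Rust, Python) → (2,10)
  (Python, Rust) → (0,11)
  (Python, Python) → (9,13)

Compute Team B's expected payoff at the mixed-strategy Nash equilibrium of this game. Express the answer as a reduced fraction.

Team A mixes with probability p on Rust, chosen so Team B is indifferent: 12p + 11(1−p) = 10p + 13(1−p) gives p = 1/2.
Team B's expected payoff is 12·1/2 + 11·1/2 = 23/2.

23/2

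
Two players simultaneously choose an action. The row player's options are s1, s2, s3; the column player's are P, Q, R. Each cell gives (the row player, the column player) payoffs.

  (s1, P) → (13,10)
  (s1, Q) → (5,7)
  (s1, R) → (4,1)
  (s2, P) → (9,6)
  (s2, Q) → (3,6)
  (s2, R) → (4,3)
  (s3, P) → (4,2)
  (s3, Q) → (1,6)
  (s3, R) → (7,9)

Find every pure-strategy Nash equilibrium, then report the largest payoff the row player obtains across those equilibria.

13

(s1, P) is a pure NE (the row player: 13 ≥ 9; the column player: 10 ≥ 7). The row player gets 13.
(s3, R) is a pure NE (the row player: 7 ≥ 4; the column player: 9 ≥ 6). The row player gets 7.
Every other cell has a profitable deviation for at least one player. Highest of {13, 7} is 13.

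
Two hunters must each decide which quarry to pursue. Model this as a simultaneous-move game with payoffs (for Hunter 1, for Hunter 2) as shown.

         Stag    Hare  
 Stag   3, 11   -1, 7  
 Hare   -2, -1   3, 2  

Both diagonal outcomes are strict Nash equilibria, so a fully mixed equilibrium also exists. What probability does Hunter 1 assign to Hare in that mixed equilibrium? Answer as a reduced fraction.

Hunter 1's mix p on Stag must make Hunter 2 indifferent between Stag and Hare.
Hunter 2's payoff from Stag: 11p + (-1)(1−p). From Hare: 7p + 2(1−p).
Set equal: 4p = 3(1−p) → p = 3/7.
Probability on Hare is 1 − 3/7 = 4/7.

4/7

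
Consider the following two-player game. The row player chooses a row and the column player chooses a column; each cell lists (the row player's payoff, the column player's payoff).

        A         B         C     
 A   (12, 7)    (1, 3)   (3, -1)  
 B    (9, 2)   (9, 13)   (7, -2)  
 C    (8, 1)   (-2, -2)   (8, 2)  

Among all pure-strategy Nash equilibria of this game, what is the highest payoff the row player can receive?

12

Both A is a pure NE (the row player: 12 ≥ 9; the column player: 7 ≥ 3). The row player gets 12.
Both B is a pure NE (the row player: 9 ≥ 1; the column player: 13 ≥ 2). The row player gets 9.
Both C is a pure NE (the row player: 8 ≥ 7; the column player: 2 ≥ 1). The row player gets 8.
Every other cell has a profitable deviation for at least one player. Highest of {12, 9, 8} is 12.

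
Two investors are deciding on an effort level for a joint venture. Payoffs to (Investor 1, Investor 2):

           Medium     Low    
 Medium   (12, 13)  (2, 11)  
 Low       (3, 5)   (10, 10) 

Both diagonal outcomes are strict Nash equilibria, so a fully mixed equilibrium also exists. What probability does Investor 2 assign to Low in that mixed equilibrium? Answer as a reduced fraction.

9/17

Investor 2's mix q on Medium must make Investor 1 indifferent between Medium and Low.
Investor 1's payoff from Medium: 12q + 2(1−q). From Low: 3q + 10(1−q).
Set equal: 9q = 8(1−q) → q = 8/17.
Probability on Low is 1 − 8/17 = 9/17.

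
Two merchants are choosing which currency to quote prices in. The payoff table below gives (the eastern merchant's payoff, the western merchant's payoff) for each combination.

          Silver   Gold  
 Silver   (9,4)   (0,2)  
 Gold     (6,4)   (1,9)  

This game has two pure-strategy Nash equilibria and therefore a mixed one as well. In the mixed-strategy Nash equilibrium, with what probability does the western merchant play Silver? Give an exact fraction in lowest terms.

The western merchant's mix q on Silver must make the eastern merchant indifferent between Silver and Gold.
The eastern merchant's payoff from Silver: 9q + 0(1−q). From Gold: 6q + 1(1−q).
Set equal: 3q = 1(1−q) → q = 1/4.

1/4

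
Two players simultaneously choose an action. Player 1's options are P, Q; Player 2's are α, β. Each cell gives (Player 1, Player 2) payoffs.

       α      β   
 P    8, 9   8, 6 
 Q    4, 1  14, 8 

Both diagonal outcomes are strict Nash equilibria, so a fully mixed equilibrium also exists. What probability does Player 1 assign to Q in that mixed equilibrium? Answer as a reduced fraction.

3/10

Player 1's mix p on P must make Player 2 indifferent between α and β.
Player 2's payoff from α: 9p + 1(1−p). From β: 6p + 8(1−p).
Set equal: 3p = 7(1−p) → p = 7/10.
Probability on Q is 1 − 7/10 = 3/10.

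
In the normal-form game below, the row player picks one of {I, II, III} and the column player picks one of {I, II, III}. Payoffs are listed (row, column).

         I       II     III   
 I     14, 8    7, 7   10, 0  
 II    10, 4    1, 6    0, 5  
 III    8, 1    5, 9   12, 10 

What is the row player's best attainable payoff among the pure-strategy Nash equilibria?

Both I is a pure NE (the row player: 14 ≥ 10; the column player: 8 ≥ 7). The row player gets 14.
Both III is a pure NE (the row player: 12 ≥ 10; the column player: 10 ≥ 9). The row player gets 12.
Every other cell has a profitable deviation for at least one player. Highest of {14, 12} is 14.

14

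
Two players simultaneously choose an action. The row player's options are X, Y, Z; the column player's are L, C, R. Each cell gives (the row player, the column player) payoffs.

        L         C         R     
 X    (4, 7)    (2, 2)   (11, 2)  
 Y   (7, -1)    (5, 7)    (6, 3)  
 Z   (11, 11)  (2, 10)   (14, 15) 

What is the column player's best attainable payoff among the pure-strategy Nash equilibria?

(Y, C) is a pure NE (the row player: 5 ≥ 2; the column player: 7 ≥ 3). The column player gets 7.
(Z, R) is a pure NE (the row player: 14 ≥ 11; the column player: 15 ≥ 11). The column player gets 15.
Every other cell has a profitable deviation for at least one player. Highest of {7, 15} is 15.

15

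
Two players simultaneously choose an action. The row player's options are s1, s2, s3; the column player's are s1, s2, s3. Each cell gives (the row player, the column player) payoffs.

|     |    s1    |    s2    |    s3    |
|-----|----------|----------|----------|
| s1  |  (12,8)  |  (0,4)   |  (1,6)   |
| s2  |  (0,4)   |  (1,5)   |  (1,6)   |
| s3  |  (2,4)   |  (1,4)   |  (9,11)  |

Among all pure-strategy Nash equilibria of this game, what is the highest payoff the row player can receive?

Both s1 is a pure NE (the row player: 12 ≥ 2; the column player: 8 ≥ 6). The row player gets 12.
Both s3 is a pure NE (the row player: 9 ≥ 1; the column player: 11 ≥ 4). The row player gets 9.
Every other cell has a profitable deviation for at least one player. Highest of {12, 9} is 12.

12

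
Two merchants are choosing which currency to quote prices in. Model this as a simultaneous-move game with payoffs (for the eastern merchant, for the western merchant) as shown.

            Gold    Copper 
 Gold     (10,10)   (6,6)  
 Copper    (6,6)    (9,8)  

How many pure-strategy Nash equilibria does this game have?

Both Gold: the eastern merchant gets 10 (best alternative 6); the western merchant gets 10 (best alternative 6). Neither deviates — NE.
Both Copper: the eastern merchant gets 9 (best alternative 6); the western merchant gets 8 (best alternative 6). Neither deviates — NE.
(Gold, Copper) is not a NE: the eastern merchant would switch to Copper (9 > 6).
No other cell survives both best-response checks, so there are 2 pure NE.

2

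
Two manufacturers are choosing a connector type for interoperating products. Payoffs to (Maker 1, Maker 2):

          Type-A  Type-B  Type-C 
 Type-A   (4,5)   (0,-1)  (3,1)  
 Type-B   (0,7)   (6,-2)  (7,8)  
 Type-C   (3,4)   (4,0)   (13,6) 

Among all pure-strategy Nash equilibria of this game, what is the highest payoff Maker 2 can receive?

Both Type-A is a pure NE (Maker 1: 4 ≥ 3; Maker 2: 5 ≥ 1). Maker 2 gets 5.
Both Type-C is a pure NE (Maker 1: 13 ≥ 7; Maker 2: 6 ≥ 4). Maker 2 gets 6.
Every other cell has a profitable deviation for at least one player. Highest of {5, 6} is 6.

6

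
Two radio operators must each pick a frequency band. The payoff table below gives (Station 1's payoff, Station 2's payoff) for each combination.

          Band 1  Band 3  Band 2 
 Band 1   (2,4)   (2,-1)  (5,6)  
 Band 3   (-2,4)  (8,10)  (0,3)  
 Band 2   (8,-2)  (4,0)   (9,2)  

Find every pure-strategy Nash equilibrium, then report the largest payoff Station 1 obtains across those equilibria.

9

Both Band 3 is a pure NE (Station 1: 8 ≥ 4; Station 2: 10 ≥ 4). Station 1 gets 8.
Both Band 2 is a pure NE (Station 1: 9 ≥ 5; Station 2: 2 ≥ 0). Station 1 gets 9.
Every other cell has a profitable deviation for at least one player. Highest of {8, 9} is 9.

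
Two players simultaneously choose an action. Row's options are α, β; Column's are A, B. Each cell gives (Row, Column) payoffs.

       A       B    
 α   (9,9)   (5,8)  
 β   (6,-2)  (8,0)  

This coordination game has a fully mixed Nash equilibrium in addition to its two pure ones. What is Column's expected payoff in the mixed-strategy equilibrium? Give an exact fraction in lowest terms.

16/3

Row mixes with probability p on α, chosen so Column is indifferent: 9p + (-2)(1−p) = 8p + 0(1−p) gives p = 2/3.
Column's expected payoff is 9·2/3 + (-2)·1/3 = 16/3.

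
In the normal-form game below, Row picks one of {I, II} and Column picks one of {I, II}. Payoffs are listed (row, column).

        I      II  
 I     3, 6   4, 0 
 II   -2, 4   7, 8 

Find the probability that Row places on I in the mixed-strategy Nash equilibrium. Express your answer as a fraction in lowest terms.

2/5

Row's mix p on I must make Column indifferent between I and II.
Column's payoff from I: 6p + 4(1−p). From II: 0p + 8(1−p).
Set equal: 6p = 4(1−p) → p = 4/10 = 2/5.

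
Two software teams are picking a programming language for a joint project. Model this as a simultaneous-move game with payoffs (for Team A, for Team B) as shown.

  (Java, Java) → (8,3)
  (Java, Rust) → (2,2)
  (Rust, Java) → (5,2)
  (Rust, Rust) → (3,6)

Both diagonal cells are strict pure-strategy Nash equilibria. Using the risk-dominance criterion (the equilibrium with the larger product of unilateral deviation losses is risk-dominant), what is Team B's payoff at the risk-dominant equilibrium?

At both Java: Team A loses 8 − 5 = 3 by deviating; Team B loses 3 − 2 = 1. Product = 3·1 = 3.
At both Rust: Team A loses 3 − 2 = 1 by deviating; Team B loses 6 − 2 = 4. Product = 1·4 = 4.
4 > 3, so both Rust is risk-dominant. Team B's payoff there is 6.

6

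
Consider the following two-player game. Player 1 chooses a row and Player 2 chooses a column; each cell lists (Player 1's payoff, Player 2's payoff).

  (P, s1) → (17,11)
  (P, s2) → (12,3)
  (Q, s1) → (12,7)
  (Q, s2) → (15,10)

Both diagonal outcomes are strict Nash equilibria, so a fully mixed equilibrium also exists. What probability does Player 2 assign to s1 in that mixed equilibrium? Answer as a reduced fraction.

3/8

Player 2's mix q on s1 must make Player 1 indifferent between P and Q.
Player 1's payoff from P: 17q + 12(1−q). From Q: 12q + 15(1−q).
Set equal: 5q = 3(1−q) → q = 3/8.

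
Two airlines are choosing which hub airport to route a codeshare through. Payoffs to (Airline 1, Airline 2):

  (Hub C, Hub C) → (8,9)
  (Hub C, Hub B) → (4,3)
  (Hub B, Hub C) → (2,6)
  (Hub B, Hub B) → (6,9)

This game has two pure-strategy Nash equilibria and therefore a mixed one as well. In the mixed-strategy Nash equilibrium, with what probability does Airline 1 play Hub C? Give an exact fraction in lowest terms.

Airline 1's mix p on Hub C must make Airline 2 indifferent between Hub C and Hub B.
Airline 2's payoff from Hub C: 9p + 6(1−p). From Hub B: 3p + 9(1−p).
Set equal: 6p = 3(1−p) → p = 3/9 = 1/3.

1/3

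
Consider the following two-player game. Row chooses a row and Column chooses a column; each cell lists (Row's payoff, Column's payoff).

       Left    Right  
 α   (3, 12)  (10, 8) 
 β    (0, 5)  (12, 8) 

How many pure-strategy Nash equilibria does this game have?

2

(α, Left): Row gets 3 (best alternative 0); Column gets 12 (best alternative 8). Neither deviates — NE.
(β, Right): Row gets 12 (best alternative 10); Column gets 8 (best alternative 5). Neither deviates — NE.
(β, Left) is not a NE: Row would switch to α (3 > 0).
No other cell survives both best-response checks, so there are 2 pure NE.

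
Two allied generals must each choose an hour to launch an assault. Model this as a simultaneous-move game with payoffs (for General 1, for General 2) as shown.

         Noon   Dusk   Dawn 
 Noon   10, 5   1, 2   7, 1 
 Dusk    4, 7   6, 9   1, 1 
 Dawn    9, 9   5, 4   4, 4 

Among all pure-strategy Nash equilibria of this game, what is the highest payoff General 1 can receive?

10

Both Noon is a pure NE (General 1: 10 ≥ 9; General 2: 5 ≥ 2). General 1 gets 10.
Both Dusk is a pure NE (General 1: 6 ≥ 5; General 2: 9 ≥ 7). General 1 gets 6.
Every other cell has a profitable deviation for at least one player. Highest of {10, 6} is 10.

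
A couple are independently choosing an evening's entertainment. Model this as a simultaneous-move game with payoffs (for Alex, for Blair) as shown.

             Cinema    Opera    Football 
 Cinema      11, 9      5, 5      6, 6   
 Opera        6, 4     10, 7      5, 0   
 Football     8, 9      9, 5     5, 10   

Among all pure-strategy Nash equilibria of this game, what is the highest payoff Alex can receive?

Both Cinema is a pure NE (Alex: 11 ≥ 8; Blair: 9 ≥ 6). Alex gets 11.
Both Opera is a pure NE (Alex: 10 ≥ 9; Blair: 7 ≥ 4). Alex gets 10.
Every other cell has a profitable deviation for at least one player. Highest of {11, 10} is 11.

11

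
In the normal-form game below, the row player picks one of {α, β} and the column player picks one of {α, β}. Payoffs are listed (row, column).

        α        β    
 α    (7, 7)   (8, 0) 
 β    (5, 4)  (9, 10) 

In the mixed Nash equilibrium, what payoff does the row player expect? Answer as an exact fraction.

23/3

The column player mixes with probability q on α, chosen so the row player is indifferent: 7q + 8(1−q) = 5q + 9(1−q) gives q = 1/3.
The row player's expected payoff (from either row, since indifferent) is 7·1/3 + 8·2/3 = 23/3.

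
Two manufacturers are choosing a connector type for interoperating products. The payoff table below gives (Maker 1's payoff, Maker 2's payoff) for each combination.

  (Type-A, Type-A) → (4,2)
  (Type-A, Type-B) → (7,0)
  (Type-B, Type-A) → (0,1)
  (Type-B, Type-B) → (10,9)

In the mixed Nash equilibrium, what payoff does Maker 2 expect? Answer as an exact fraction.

9/5

Maker 1 mixes with probability p on Type-A, chosen so Maker 2 is indifferent: 2p + 1(1−p) = 0p + 9(1−p) gives p = 4/5.
Maker 2's expected payoff is 2·4/5 + 1·1/5 = 9/5.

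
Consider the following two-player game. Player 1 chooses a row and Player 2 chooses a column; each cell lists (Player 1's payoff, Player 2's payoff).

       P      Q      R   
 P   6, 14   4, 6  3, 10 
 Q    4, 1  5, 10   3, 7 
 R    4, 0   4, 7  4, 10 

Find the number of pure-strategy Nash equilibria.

Both P: Player 1 gets 6 (best alternative 4); Player 2 gets 14 (best alternative 10). Neither deviates — NE.
Both Q: Player 1 gets 5 (best alternative 4); Player 2 gets 10 (best alternative 7). Neither deviates — NE.
Both R: Player 1 gets 4 (best alternative 3); Player 2 gets 10 (best alternative 7). Neither deviates — NE.
(Q, P) is not a NE: Player 1 would switch to P (6 > 4).
No other cell survives both best-response checks, so there are 3 pure NE.

3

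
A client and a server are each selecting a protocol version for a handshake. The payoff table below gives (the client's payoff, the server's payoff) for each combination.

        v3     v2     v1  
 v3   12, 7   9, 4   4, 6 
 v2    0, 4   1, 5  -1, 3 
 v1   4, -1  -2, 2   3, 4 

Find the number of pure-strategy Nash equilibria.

1

Both v3: the client gets 12 (best alternative 4); the server gets 7 (best alternative 6). Neither deviates — NE.
Both v2 is not a NE: the client would switch to v3 (9 > 1).
No other cell survives both best-response checks, so there is 1 pure NE.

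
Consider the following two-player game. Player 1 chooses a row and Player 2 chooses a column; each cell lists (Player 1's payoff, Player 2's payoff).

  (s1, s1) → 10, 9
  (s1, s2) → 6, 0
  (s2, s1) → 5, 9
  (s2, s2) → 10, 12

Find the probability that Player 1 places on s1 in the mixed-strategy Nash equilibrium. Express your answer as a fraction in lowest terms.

Player 1's mix p on s1 must make Player 2 indifferent between s1 and s2.
Player 2's payoff from s1: 9p + 9(1−p). From s2: 0p + 12(1−p).
Set equal: 9p = 3(1−p) → p = 3/12 = 1/4.

1/4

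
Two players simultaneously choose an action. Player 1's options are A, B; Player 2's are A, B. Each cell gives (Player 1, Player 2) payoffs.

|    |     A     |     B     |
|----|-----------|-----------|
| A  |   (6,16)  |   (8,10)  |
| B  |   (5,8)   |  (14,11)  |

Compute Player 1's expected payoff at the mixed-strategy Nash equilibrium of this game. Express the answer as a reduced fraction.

Player 2 mixes with probability q on A, chosen so Player 1 is indifferent: 6q + 8(1−q) = 5q + 14(1−q) gives q = 6/7.
Player 1's expected payoff (from either row, since indifferent) is 6·6/7 + 8·1/7 = 44/7.

44/7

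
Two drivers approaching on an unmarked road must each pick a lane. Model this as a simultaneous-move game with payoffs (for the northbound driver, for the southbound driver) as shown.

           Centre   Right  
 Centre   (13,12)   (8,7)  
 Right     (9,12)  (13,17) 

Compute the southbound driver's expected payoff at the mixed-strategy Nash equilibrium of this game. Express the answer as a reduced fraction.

The northbound driver mixes with probability p on Centre, chosen so the southbound driver is indifferent: 12p + 12(1−p) = 7p + 17(1−p) gives p = 1/2.
The southbound driver's expected payoff is 12·1/2 + 12·1/2 = 12.

12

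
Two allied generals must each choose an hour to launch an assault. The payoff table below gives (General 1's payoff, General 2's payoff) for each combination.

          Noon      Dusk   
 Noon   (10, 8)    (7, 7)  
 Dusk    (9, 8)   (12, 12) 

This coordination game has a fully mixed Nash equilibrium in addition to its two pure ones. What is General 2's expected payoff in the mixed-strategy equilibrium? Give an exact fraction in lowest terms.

General 1 mixes with probability p on Noon, chosen so General 2 is indifferent: 8p + 8(1−p) = 7p + 12(1−p) gives p = 4/5.
General 2's expected payoff is 8·4/5 + 8·1/5 = 8.

8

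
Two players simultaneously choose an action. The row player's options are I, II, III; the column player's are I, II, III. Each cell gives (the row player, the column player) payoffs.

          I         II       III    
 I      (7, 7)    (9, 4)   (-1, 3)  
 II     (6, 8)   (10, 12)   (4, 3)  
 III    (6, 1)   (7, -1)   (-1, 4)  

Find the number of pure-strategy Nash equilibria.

2

Both I: the row player gets 7 (best alternative 6); the column player gets 7 (best alternative 4). Neither deviates — NE.
Both II: the row player gets 10 (best alternative 9); the column player gets 12 (best alternative 8). Neither deviates — NE.
Both III is not a NE: the row player would switch to II (4 > -1).
No other cell survives both best-response checks, so there are 2 pure NE.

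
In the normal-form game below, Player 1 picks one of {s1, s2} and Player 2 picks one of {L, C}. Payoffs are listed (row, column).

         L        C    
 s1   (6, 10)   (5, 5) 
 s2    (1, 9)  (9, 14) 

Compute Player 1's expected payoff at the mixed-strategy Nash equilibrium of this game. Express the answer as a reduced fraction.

Player 2 mixes with probability q on L, chosen so Player 1 is indifferent: 6q + 5(1−q) = 1q + 9(1−q) gives q = 4/9.
Player 1's expected payoff (from either row, since indifferent) is 6·4/9 + 5·5/9 = 49/9.

49/9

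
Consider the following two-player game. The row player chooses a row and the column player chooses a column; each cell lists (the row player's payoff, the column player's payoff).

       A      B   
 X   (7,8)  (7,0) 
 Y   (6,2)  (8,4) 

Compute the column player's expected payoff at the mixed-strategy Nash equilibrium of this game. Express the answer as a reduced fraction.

The row player mixes with probability p on X, chosen so the column player is indifferent: 8p + 2(1−p) = 0p + 4(1−p) gives p = 1/5.
The column player's expected payoff is 8·1/5 + 2·4/5 = 16/5.

16/5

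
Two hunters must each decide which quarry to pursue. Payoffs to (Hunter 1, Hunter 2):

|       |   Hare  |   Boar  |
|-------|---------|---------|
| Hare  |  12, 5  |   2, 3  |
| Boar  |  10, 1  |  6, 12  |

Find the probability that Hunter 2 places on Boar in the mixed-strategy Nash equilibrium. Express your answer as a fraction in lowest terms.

1/3

Hunter 2's mix q on Hare must make Hunter 1 indifferent between Hare and Boar.
Hunter 1's payoff from Hare: 12q + 2(1−q). From Boar: 10q + 6(1−q).
Set equal: 2q = 4(1−q) → q = 4/6 = 2/3.
Probability on Boar is 1 − 2/3 = 1/3.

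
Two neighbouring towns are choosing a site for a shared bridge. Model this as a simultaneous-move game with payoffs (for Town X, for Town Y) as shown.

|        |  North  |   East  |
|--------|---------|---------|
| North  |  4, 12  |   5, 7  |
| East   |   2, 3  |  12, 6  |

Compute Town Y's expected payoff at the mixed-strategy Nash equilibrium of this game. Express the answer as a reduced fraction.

Town X mixes with probability p on North, chosen so Town Y is indifferent: 12p + 3(1−p) = 7p + 6(1−p) gives p = 3/8.
Town Y's expected payoff is 12·3/8 + 3·5/8 = 51/8.

51/8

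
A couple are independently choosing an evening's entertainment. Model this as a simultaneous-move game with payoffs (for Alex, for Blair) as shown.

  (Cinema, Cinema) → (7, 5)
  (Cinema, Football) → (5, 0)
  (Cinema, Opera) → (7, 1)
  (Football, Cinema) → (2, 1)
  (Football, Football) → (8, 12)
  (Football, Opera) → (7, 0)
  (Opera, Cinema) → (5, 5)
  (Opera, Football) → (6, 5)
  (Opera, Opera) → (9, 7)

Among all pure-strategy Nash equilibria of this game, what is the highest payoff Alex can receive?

9

Both Cinema is a pure NE (Alex: 7 ≥ 5; Blair: 5 ≥ 1). Alex gets 7.
Both Football is a pure NE (Alex: 8 ≥ 6; Blair: 12 ≥ 1). Alex gets 8.
Both Opera is a pure NE (Alex: 9 ≥ 7; Blair: 7 ≥ 5). Alex gets 9.
Every other cell has a profitable deviation for at least one player. Highest of {7, 8, 9} is 9.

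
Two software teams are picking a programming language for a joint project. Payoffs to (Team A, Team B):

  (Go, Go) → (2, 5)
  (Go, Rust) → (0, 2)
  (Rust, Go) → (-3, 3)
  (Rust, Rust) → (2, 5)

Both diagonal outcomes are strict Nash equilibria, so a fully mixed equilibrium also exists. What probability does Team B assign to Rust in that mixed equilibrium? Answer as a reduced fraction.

5/7

Team B's mix q on Go must make Team A indifferent between Go and Rust.
Team A's payoff from Go: 2q + 0(1−q). From Rust: (-3)q + 2(1−q).
Set equal: 5q = 2(1−q) → q = 2/7.
Probability on Rust is 1 − 2/7 = 5/7.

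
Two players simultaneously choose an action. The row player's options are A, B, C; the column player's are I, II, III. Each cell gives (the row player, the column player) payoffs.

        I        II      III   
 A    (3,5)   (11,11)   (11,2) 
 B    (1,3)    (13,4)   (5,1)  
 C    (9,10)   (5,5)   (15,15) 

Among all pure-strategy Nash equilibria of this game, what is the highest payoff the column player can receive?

(B, II) is a pure NE (the row player: 13 ≥ 11; the column player: 4 ≥ 3). The column player gets 4.
(C, III) is a pure NE (the row player: 15 ≥ 11; the column player: 15 ≥ 10). The column player gets 15.
Every other cell has a profitable deviation for at least one player. Highest of {4, 15} is 15.

15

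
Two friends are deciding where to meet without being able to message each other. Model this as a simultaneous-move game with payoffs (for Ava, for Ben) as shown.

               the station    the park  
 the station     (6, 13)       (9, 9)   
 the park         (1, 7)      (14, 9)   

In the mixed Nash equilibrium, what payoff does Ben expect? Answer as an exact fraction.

9

Ava mixes with probability p on the station, chosen so Ben is indifferent: 13p + 7(1−p) = 9p + 9(1−p) gives p = 1/3.
Ben's expected payoff is 13·1/3 + 7·2/3 = 9.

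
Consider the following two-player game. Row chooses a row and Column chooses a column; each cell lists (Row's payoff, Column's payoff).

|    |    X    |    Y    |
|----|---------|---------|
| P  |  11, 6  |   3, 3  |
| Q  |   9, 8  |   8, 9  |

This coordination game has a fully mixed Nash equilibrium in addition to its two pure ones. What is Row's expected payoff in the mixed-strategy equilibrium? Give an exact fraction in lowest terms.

61/7

Column mixes with probability q on X, chosen so Row is indifferent: 11q + 3(1−q) = 9q + 8(1−q) gives q = 5/7.
Row's expected payoff (from either row, since indifferent) is 11·5/7 + 3·2/7 = 61/7.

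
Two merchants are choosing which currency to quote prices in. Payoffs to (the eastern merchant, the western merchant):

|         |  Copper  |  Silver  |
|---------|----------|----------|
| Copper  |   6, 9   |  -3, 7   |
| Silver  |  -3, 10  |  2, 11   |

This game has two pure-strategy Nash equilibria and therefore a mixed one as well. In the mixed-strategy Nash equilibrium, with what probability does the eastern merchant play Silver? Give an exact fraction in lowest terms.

2/3

The eastern merchant's mix p on Copper must make the western merchant indifferent between Copper and Silver.
The western merchant's payoff from Copper: 9p + 10(1−p). From Silver: 7p + 11(1−p).
Set equal: 2p = 1(1−p) → p = 1/3.
Probability on Silver is 1 − 1/3 = 2/3.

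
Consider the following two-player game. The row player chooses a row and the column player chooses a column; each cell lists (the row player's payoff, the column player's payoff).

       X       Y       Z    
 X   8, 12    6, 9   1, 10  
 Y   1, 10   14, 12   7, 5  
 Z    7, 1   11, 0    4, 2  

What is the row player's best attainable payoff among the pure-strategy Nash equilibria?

Both X is a pure NE (the row player: 8 ≥ 7; the column player: 12 ≥ 10). The row player gets 8.
Both Y is a pure NE (the row player: 14 ≥ 11; the column player: 12 ≥ 10). The row player gets 14.
Every other cell has a profitable deviation for at least one player. Highest of {8, 14} is 14.

14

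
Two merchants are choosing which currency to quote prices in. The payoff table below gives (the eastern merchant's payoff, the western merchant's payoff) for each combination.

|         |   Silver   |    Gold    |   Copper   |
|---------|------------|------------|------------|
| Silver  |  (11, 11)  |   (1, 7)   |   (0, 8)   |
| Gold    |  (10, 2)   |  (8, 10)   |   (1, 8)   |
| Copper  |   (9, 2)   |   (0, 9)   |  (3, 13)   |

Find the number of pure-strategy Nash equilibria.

Both Silver: the eastern merchant gets 11 (best alternative 10); the western merchant gets 11 (best alternative 8). Neither deviates — NE.
Both Gold: the eastern merchant gets 8 (best alternative 1); the western merchant gets 10 (best alternative 8). Neither deviates — NE.
Both Copper: the eastern merchant gets 3 (best alternative 1); the western merchant gets 13 (best alternative 9). Neither deviates — NE.
(Copper, Gold) is not a NE: the eastern merchant would switch to Gold (8 > 0).
No other cell survives both best-response checks, so there are 3 pure NE.

3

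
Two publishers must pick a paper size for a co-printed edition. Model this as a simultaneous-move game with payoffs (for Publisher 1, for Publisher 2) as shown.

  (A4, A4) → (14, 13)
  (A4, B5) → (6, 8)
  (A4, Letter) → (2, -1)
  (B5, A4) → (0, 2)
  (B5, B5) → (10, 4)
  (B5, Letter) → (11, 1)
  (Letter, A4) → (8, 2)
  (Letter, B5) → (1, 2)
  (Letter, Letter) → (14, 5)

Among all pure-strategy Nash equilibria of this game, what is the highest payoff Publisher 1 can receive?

Both A4 is a pure NE (Publisher 1: 14 ≥ 8; Publisher 2: 13 ≥ 8). Publisher 1 gets 14.
Both B5 is a pure NE (Publisher 1: 10 ≥ 6; Publisher 2: 4 ≥ 2). Publisher 1 gets 10.
Both Letter is a pure NE (Publisher 1: 14 ≥ 11; Publisher 2: 5 ≥ 2). Publisher 1 gets 14.
Every other cell has a profitable deviation for at least one player. Highest of {14, 10, 14} is 14.

14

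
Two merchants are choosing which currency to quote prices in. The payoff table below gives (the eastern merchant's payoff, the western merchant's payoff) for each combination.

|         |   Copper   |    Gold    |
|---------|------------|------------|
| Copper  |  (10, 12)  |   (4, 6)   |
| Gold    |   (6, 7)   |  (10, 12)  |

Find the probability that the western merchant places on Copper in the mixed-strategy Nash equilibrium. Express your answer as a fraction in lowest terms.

3/5

The western merchant's mix q on Copper must make the eastern merchant indifferent between Copper and Gold.
The eastern merchant's payoff from Copper: 10q + 4(1−q). From Gold: 6q + 10(1−q).
Set equal: 4q = 6(1−q) → q = 6/10 = 3/5.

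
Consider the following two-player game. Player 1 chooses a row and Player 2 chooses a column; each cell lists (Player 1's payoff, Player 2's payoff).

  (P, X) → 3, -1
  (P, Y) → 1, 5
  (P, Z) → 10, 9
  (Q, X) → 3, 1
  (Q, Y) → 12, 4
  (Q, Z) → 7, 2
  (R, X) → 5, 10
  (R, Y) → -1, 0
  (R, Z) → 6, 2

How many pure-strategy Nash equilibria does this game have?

3

(P, Z): Player 1 gets 10 (best alternative 7); Player 2 gets 9 (best alternative 5). Neither deviates — NE.
(Q, Y): Player 1 gets 12 (best alternative 1); Player 2 gets 4 (best alternative 2). Neither deviates — NE.
(R, X): Player 1 gets 5 (best alternative 3); Player 2 gets 10 (best alternative 2). Neither deviates — NE.
(P, X) is not a NE: Player 1 would switch to R (5 > 3).
No other cell survives both best-response checks, so there are 3 pure NE.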